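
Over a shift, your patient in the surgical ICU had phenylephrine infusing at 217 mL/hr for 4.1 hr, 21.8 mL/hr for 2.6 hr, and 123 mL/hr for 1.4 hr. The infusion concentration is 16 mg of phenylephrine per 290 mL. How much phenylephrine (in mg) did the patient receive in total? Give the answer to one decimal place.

Concentration = 16 mg ÷ 290 mL = 0.05517241 mg/mL
Stage 1: 217 mL/hr × 4.1 hr = 889.7 mL → 889.7 mL × 0.05517241 mg/mL = 49.0869 mg
Stage 2: 21.8 mL/hr × 2.6 hr = 56.68 mL → 56.68 mL × 0.05517241 mg/mL = 3.127172 mg
Stage 3: 123 mL/hr × 1.4 hr = 172.2 mL → 172.2 mL × 0.05517241 mg/mL = 9.50069 mg
Total = 49.0869 + 3.127172 + 9.50069 = 61.71476 mg

61.7 mg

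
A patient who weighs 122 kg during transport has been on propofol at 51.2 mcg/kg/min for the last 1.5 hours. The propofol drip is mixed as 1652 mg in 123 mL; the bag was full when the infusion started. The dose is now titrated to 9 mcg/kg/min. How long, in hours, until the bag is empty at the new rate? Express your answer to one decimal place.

Initial rate:
Dose = 51.2 mcg/kg/min × 122 kg = 6246.4 mcg/min
6246.4 mcg/min × 60 min/hr = 374784 mcg/hr
Concentration = 1652 mg ÷ 123 mL = 13.43089 mg/mL = 13430.89 mcg/mL
Rate = 374784 mcg/hr ÷ 13430.89 mcg/mL = 27.90462 mL/hr
Volume infused so far = 27.90462 mL/hr × 1.5 hr = 41.85693 mL
Volume remaining = 123 − 41.85693 = 81.14307 mL
New rate:
Dose = 9 mcg/kg/min × 122 kg = 1098 mcg/min
1098 mcg/min × 60 min/hr = 65880 mcg/hr
Rate = 65880 mcg/hr ÷ 13430.89 mcg/mL = 4.905109 mL/hr
Time remaining = 81.14307 mL ÷ 4.905109 mL/hr = 16.54256 hr

16.5 hours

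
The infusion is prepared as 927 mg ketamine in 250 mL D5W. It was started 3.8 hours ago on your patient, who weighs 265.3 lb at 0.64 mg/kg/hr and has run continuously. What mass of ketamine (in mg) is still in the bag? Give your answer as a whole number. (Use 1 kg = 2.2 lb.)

Weight = 265.3 lb ÷ 2.2 lb/kg = 120.5909 kg
Dose = 0.64 mg/kg/hr × 120.5909 kg = 77.17818 mg/hr
Concentration = 927 mg ÷ 250 mL = 3.708 mg/mL
Rate = 77.17818 mg/hr ÷ 3.708 mg/mL = 20.81396 mL/hr
Volume infused = 20.81396 mL/hr × 3.8 hr = 79.09307 mL
Volume remaining = 250 − 79.09307 = 170.9069 mL
Drug remaining = 170.9069 mL × 3.708 mg/mL = 633.7229 mg

634 mg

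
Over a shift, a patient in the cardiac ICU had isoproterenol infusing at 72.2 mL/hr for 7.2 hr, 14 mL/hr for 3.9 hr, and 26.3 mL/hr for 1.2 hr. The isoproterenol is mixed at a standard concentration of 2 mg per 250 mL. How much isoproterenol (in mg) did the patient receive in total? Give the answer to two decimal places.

4.85 mg

Concentration = 2 mg ÷ 250 mL = 0.008 mg/mL
Stage 1: 72.2 mL/hr × 7.2 hr = 519.84 mL → 519.84 mL × 0.008 mg/mL = 4.15872 mg
Stage 2: 14 mL/hr × 3.9 hr = 54.6 mL → 54.6 mL × 0.008 mg/mL = 0.4368 mg
Stage 3: 26.3 mL/hr × 1.2 hr = 31.56 mL → 31.56 mL × 0.008 mg/mL = 0.25248 mg
Total = 4.15872 + 0.4368 + 0.25248 = 4.848 mg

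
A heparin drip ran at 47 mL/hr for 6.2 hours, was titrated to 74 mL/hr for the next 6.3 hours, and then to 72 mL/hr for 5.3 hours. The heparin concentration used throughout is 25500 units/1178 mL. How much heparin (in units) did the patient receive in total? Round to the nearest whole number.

24660 units

Concentration = 25500 units ÷ 1178 mL = 21.64686 units/mL
Stage 1: 47 mL/hr × 6.2 hr = 291.4 mL → 291.4 mL × 21.64686 units/mL = 6307.895 units
Stage 2: 74 mL/hr × 6.3 hr = 466.2 mL → 466.2 mL × 21.64686 units/mL = 10091.77 units
Stage 3: 72 mL/hr × 5.3 hr = 381.6 mL → 381.6 mL × 21.64686 units/mL = 8260.441 units
Total = 6307.895 + 10091.77 + 8260.441 = 24660.1 units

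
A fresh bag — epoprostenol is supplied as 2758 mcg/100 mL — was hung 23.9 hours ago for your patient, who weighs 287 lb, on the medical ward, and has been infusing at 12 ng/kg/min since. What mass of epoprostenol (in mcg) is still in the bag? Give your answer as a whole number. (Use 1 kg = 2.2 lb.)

Weight = 287 lb ÷ 2.2 lb/kg = 130.4545 kg
Dose = 12 ng/kg/min × 130.4545 kg = 1565.455 ng/min
1565.455 ng/min × 60 min/hr = 93927.27 ng/hr
Concentration = 2758 mcg ÷ 100 mL = 27.58 mcg/mL = 27580 ng/mL
Rate = 93927.27 ng/hr ÷ 27580 ng/mL = 3.40563 mL/hr
Volume infused = 3.40563 mL/hr × 23.9 hr = 81.39455 mL
Volume remaining = 100 − 81.39455 = 18.60545 mL
Drug remaining = 18.60545 mL × 27580 ng/mL = 513138.2 ng = 513.1382 mcg

513 mcg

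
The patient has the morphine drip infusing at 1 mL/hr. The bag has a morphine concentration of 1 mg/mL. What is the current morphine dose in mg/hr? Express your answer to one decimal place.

Drug rate = 1 mL/hr × 1 mg/mL = 1 mg/hr

1.0 mg/hr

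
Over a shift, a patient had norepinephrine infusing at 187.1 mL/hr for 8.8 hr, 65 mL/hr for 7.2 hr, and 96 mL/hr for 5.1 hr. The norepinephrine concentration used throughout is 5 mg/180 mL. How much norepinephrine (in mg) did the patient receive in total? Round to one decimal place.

Concentration = 5 mg ÷ 180 mL = 0.02777778 mg/mL
Stage 1: 187.1 mL/hr × 8.8 hr = 1646.48 mL → 1646.48 mL × 0.02777778 mg/mL = 45.73556 mg
Stage 2: 65 mL/hr × 7.2 hr = 468 mL → 468 mL × 0.02777778 mg/mL = 13 mg
Stage 3: 96 mL/hr × 5.1 hr = 489.6 mL → 489.6 mL × 0.02777778 mg/mL = 13.6 mg
Total = 45.73556 + 13 + 13.6 = 72.33556 mg

72.3 mg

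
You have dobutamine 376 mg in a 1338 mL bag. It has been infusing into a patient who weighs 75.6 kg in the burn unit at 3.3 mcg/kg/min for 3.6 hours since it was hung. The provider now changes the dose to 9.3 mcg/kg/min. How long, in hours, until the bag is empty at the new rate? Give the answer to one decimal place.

7.6 hours

Initial rate:
Dose = 3.3 mcg/kg/min × 75.6 kg = 249.48 mcg/min
249.48 mcg/min × 60 min/hr = 14968.8 mcg/hr
Concentration = 376 mg ÷ 1338 mL = 0.2810164 mg/mL = 281.0164 mcg/mL
Rate = 14968.8 mcg/hr ÷ 281.0164 mcg/mL = 53.26663 mL/hr
Volume infused so far = 53.26663 mL/hr × 3.6 hr = 191.7599 mL
Volume remaining = 1338 − 191.7599 = 1146.24 mL
New rate:
Dose = 9.3 mcg/kg/min × 75.6 kg = 703.08 mcg/min
703.08 mcg/min × 60 min/hr = 42184.8 mcg/hr
Rate = 42184.8 mcg/hr ÷ 281.0164 mcg/mL = 150.1151 mL/hr
Time remaining = 1146.24 mL ÷ 150.1151 mL/hr = 7.635744 hr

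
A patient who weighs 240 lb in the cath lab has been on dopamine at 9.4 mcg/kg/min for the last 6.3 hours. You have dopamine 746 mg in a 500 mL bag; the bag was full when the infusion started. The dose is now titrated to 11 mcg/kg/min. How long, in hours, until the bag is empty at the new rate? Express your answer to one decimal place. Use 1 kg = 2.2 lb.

5.0 hours

Initial rate:
Weight = 240 lb ÷ 2.2 lb/kg = 109.0909 kg
Dose = 9.4 mcg/kg/min × 109.0909 kg = 1025.455 mcg/min
1025.455 mcg/min × 60 min/hr = 61527.27 mcg/hr
Concentration = 746 mg ÷ 500 mL = 1.492 mg/mL = 1492 mcg/mL
Rate = 61527.27 mcg/hr ÷ 1492 mcg/mL = 41.23812 mL/hr
Volume infused so far = 41.23812 mL/hr × 6.3 hr = 259.8001 mL
Volume remaining = 500 − 259.8001 = 240.1999 mL
New rate:
Dose = 11 mcg/kg/min × 109.0909 kg = 1200 mcg/min
1200 mcg/min × 60 min/hr = 72000 mcg/hr
Rate = 72000 mcg/hr ÷ 1492 mcg/mL = 48.25737 mL/hr
Time remaining = 240.1999 mL ÷ 48.25737 mL/hr = 4.977475 hr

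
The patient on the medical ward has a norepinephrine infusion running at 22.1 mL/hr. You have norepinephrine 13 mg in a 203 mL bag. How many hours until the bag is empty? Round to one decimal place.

9.2 hours

Duration = 203 mL ÷ 22.1 mL/hr = 9.18552 hr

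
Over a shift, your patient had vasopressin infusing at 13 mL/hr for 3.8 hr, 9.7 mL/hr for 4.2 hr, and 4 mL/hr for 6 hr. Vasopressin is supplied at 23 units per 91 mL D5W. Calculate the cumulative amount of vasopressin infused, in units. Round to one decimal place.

Concentration = 23 units ÷ 91 mL = 0.2527473 units/mL
Stage 1: 13 mL/hr × 3.8 hr = 49.4 mL → 49.4 mL × 0.2527473 units/mL = 12.48571 units
Stage 2: 9.7 mL/hr × 4.2 hr = 40.74 mL → 40.74 mL × 0.2527473 units/mL = 10.29692 units
Stage 3: 4 mL/hr × 6 hr = 24 mL → 24 mL × 0.2527473 units/mL = 6.065934 units
Total = 12.48571 + 10.29692 + 6.065934 = 28.84857 units

28.8 units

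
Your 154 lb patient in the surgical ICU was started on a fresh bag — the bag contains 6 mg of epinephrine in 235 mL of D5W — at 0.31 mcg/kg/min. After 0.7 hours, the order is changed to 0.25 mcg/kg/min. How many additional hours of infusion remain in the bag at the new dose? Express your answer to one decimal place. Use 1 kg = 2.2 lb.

Initial rate:
Weight = 154 lb ÷ 2.2 lb/kg = 70 kg
Dose = 0.31 mcg/kg/min × 70 kg = 21.7 mcg/min
21.7 mcg/min × 60 min/hr = 1302 mcg/hr
Concentration = 6 mg ÷ 235 mL = 0.02553191 mg/mL = 25.53191 mcg/mL
Rate = 1302 mcg/hr ÷ 25.53191 mcg/mL = 50.995 mL/hr
Volume infused so far = 50.995 mL/hr × 0.7 hr = 35.6965 mL
Volume remaining = 235 − 35.6965 = 199.3035 mL
New rate:
Dose = 0.25 mcg/kg/min × 70 kg = 17.5 mcg/min
17.5 mcg/min × 60 min/hr = 1050 mcg/hr
Rate = 1050 mcg/hr ÷ 25.53191 mcg/mL = 41.125 mL/hr
Time remaining = 199.3035 mL ÷ 41.125 mL/hr = 4.846286 hr

4.8 hours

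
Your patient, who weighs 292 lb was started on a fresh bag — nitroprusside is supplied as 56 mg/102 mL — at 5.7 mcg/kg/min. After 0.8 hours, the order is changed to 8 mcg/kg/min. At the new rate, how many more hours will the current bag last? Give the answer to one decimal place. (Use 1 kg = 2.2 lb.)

0.3 hours

Initial rate:
Weight = 292 lb ÷ 2.2 lb/kg = 132.7273 kg
Dose = 5.7 mcg/kg/min × 132.7273 kg = 756.5455 mcg/min
756.5455 mcg/min × 60 min/hr = 45392.73 mcg/hr
Concentration = 56 mg ÷ 102 mL = 0.5490196 mg/mL = 549.0196 mcg/mL
Rate = 45392.73 mcg/hr ÷ 549.0196 mcg/mL = 82.67961 mL/hr
Volume infused so far = 82.67961 mL/hr × 0.8 hr = 66.14369 mL
Volume remaining = 102 − 66.14369 = 35.85631 mL
New rate:
Dose = 8 mcg/kg/min × 132.7273 kg = 1061.818 mcg/min
1061.818 mcg/min × 60 min/hr = 63709.09 mcg/hr
Rate = 63709.09 mcg/hr ÷ 549.0196 mcg/mL = 116.0416 mL/hr
Time remaining = 35.85631 mL ÷ 116.0416 mL/hr = 0.3089954 hr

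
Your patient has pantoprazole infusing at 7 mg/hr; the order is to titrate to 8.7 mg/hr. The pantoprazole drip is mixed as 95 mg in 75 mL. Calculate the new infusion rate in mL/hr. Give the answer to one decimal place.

Concentration = 95 mg ÷ 75 mL = 1.266667 mg/mL
Rate = 8.7 mg/hr ÷ 1.266667 mg/mL = 6.868421 mL/hr

6.9 mL/hr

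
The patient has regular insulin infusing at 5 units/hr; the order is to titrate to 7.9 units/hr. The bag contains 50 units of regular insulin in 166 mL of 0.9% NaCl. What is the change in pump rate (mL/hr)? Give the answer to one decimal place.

9.6 mL/hr

At the current dose:
Concentration = 50 units ÷ 166 mL = 0.3012048 units/mL
Rate = 5 units/hr ÷ 0.3012048 units/mL = 16.6 mL/hr
At the new dose:
Rate = 7.9 units/hr ÷ 0.3012048 units/mL = 26.228 mL/hr
Change = 26.228 − 16.6 = 9.628 mL/hr → 9.628 mL/hr increase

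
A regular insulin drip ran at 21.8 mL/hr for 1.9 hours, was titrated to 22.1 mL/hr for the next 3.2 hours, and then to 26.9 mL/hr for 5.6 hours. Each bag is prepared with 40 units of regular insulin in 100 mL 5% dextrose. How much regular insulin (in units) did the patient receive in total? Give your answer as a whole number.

105 units

Concentration = 40 units ÷ 100 mL = 0.4 units/mL
Stage 1: 21.8 mL/hr × 1.9 hr = 41.42 mL → 41.42 mL × 0.4 units/mL = 16.568 units
Stage 2: 22.1 mL/hr × 3.2 hr = 70.72 mL → 70.72 mL × 0.4 units/mL = 28.288 units
Stage 3: 26.9 mL/hr × 5.6 hr = 150.64 mL → 150.64 mL × 0.4 units/mL = 60.256 units
Total = 16.568 + 28.288 + 60.256 = 105.112 units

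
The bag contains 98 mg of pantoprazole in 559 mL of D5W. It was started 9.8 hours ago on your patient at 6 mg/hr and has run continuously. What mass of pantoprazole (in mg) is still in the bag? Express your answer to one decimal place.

39.2 mg

Concentration = 98 mg ÷ 559 mL = 0.1753131 mg/mL
Rate = 6 mg/hr ÷ 0.1753131 mg/mL = 34.22449 mL/hr
Volume infused = 34.22449 mL/hr × 9.8 hr = 335.4 mL
Volume remaining = 559 − 335.4 = 223.6 mL
Drug remaining = 223.6 mL × 0.1753131 mg/mL = 39.2 mg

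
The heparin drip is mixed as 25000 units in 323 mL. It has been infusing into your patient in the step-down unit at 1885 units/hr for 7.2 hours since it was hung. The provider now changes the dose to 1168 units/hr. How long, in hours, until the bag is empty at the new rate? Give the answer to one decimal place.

9.8 hours

Initial rate:
Concentration = 25000 units ÷ 323 mL = 77.39938 units/mL
Rate = 1885 units/hr ÷ 77.39938 units/mL = 24.3542 mL/hr
Volume infused so far = 24.3542 mL/hr × 7.2 hr = 175.3502 mL
Volume remaining = 323 − 175.3502 = 147.6498 mL
New rate:
Rate = 1168 units/hr ÷ 77.39938 units/mL = 15.09056 mL/hr
Time remaining = 147.6498 mL ÷ 15.09056 mL/hr = 9.784247 hr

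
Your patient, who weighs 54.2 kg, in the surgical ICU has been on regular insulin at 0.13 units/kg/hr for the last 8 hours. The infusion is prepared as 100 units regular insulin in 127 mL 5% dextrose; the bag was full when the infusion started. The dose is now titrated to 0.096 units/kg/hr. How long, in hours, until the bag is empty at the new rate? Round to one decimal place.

Initial rate:
Dose = 0.13 units/kg/hr × 54.2 kg = 7.046 units/hr
Concentration = 100 units ÷ 127 mL = 0.7874016 units/mL
Rate = 7.046 units/hr ÷ 0.7874016 units/mL = 8.94842 mL/hr
Volume infused so far = 8.94842 mL/hr × 8 hr = 71.58736 mL
Volume remaining = 127 − 71.58736 = 55.41264 mL
New rate:
Dose = 0.096 units/kg/hr × 54.2 kg = 5.2032 units/hr
Rate = 5.2032 units/hr ÷ 0.7874016 units/mL = 6.608064 mL/hr
Time remaining = 55.41264 mL ÷ 6.608064 mL/hr = 8.385609 hr

8.4 hours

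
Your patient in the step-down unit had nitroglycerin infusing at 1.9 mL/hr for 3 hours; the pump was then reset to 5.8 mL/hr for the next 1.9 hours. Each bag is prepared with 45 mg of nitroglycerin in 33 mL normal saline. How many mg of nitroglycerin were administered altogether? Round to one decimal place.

22.8 mg

Concentration = 45 mg ÷ 33 mL = 1.363636 mg/mL
Stage 1: 1.9 mL/hr × 3 hr = 5.7 mL → 5.7 mL × 1.363636 mg/mL = 7.772727 mg
Stage 2: 5.8 mL/hr × 1.9 hr = 11.02 mL → 11.02 mL × 1.363636 mg/mL = 15.02727 mg
Total = 7.772727 + 15.02727 = 22.8 mg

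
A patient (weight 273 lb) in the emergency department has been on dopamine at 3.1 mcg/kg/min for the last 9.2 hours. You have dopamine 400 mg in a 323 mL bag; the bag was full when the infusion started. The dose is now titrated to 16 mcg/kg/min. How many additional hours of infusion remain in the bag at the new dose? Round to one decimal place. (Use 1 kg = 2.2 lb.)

1.6 hours

Initial rate:
Weight = 273 lb ÷ 2.2 lb/kg = 124.0909 kg
Dose = 3.1 mcg/kg/min × 124.0909 kg = 384.6818 mcg/min
384.6818 mcg/min × 60 min/hr = 23080.91 mcg/hr
Concentration = 400 mg ÷ 323 mL = 1.23839 mg/mL = 1238.39 mcg/mL
Rate = 23080.91 mcg/hr ÷ 1238.39 mcg/mL = 18.63783 mL/hr
Volume infused so far = 18.63783 mL/hr × 9.2 hr = 171.4681 mL
Volume remaining = 323 − 171.4681 = 151.5319 mL
New rate:
Dose = 16 mcg/kg/min × 124.0909 kg = 1985.455 mcg/min
1985.455 mcg/min × 60 min/hr = 119127.3 mcg/hr
Rate = 119127.3 mcg/hr ÷ 1238.39 mcg/mL = 96.19527 mL/hr
Time remaining = 151.5319 mL ÷ 96.19527 mL/hr = 1.575253 hr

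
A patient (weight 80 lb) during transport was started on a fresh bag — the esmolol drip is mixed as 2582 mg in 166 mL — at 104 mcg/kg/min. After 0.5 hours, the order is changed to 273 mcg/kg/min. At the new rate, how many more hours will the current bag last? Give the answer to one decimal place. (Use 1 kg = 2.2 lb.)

4.1 hours

Initial rate:
Weight = 80 lb ÷ 2.2 lb/kg = 36.36364 kg
Dose = 104 mcg/kg/min × 36.36364 kg = 3781.818 mcg/min
3781.818 mcg/min × 60 min/hr = 226909.1 mcg/hr
Concentration = 2582 mg ÷ 166 mL = 15.55422 mg/mL = 15554.22 mcg/mL
Rate = 226909.1 mcg/hr ÷ 15554.22 mcg/mL = 14.58827 mL/hr
Volume infused so far = 14.58827 mL/hr × 0.5 hr = 7.294134 mL
Volume remaining = 166 − 7.294134 = 158.7059 mL
New rate:
Dose = 273 mcg/kg/min × 36.36364 kg = 9927.273 mcg/min
9927.273 mcg/min × 60 min/hr = 595636.4 mcg/hr
Rate = 595636.4 mcg/hr ÷ 15554.22 mcg/mL = 38.2942 mL/hr
Time remaining = 158.7059 mL ÷ 38.2942 mL/hr = 4.144383 hr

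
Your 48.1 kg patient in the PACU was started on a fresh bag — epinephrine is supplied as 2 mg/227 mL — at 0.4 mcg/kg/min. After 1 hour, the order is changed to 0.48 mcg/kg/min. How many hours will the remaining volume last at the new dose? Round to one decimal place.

0.6 hours

Initial rate:
Dose = 0.4 mcg/kg/min × 48.1 kg = 19.24 mcg/min
19.24 mcg/min × 60 min/hr = 1154.4 mcg/hr
Concentration = 2 mg ÷ 227 mL = 0.008810573 mg/mL = 8.810573 mcg/mL
Rate = 1154.4 mcg/hr ÷ 8.810573 mcg/mL = 131.0244 mL/hr
Volume infused so far = 131.0244 mL/hr × 1 hr = 131.0244 mL
Volume remaining = 227 − 131.0244 = 95.9756 mL
New rate:
Dose = 0.48 mcg/kg/min × 48.1 kg = 23.088 mcg/min
23.088 mcg/min × 60 min/hr = 1385.28 mcg/hr
Rate = 1385.28 mcg/hr ÷ 8.810573 mcg/mL = 157.2293 mL/hr
Time remaining = 95.9756 mL ÷ 157.2293 mL/hr = 0.6104181 hr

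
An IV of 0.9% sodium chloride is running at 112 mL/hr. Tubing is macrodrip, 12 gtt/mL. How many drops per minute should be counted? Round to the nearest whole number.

112 mL/hr ÷ 60 min/hr = 1.866667 mL/min
1.866667 mL/min × 12 gtt/mL = 22.4 gtt/min

22 gtt/min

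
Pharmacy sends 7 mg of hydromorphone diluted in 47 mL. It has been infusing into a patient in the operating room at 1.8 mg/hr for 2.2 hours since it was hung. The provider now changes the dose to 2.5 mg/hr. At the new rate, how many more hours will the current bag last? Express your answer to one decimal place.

1.2 hours

Initial rate:
Concentration = 7 mg ÷ 47 mL = 0.1489362 mg/mL
Rate = 1.8 mg/hr ÷ 0.1489362 mg/mL = 12.08571 mL/hr
Volume infused so far = 12.08571 mL/hr × 2.2 hr = 26.58857 mL
Volume remaining = 47 − 26.58857 = 20.41143 mL
New rate:
Rate = 2.5 mg/hr ÷ 0.1489362 mg/mL = 16.78571 mL/hr
Time remaining = 20.41143 mL ÷ 16.78571 mL/hr = 1.216 hr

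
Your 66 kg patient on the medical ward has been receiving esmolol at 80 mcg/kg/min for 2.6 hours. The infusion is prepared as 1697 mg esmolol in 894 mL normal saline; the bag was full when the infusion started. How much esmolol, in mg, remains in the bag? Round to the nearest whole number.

873 mg

Dose = 80 mcg/kg/min × 66 kg = 5280 mcg/min
5280 mcg/min × 60 min/hr = 316800 mcg/hr
Concentration = 1697 mg ÷ 894 mL = 1.89821 mg/mL = 1898.21 mcg/mL
Rate = 316800 mcg/hr ÷ 1898.21 mcg/mL = 166.894 mL/hr
Volume infused = 166.894 mL/hr × 2.6 hr = 433.9245 mL
Volume remaining = 894 − 433.9245 = 460.0755 mL
Drug remaining = 460.0755 mL × 1898.21 mcg/mL = 873320 mcg = 873.32 mg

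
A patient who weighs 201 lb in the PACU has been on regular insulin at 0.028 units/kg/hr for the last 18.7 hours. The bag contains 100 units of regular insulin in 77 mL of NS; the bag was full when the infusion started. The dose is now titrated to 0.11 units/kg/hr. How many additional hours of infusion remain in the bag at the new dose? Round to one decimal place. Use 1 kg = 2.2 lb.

5.2 hours

Initial rate:
Weight = 201 lb ÷ 2.2 lb/kg = 91.36364 kg
Dose = 0.028 units/kg/hr × 91.36364 kg = 2.558182 units/hr
Concentration = 100 units ÷ 77 mL = 1.298701 units/mL
Rate = 2.558182 units/hr ÷ 1.298701 units/mL = 1.9698 mL/hr
Volume infused so far = 1.9698 mL/hr × 18.7 hr = 36.83526 mL
Volume remaining = 77 − 36.83526 = 40.16474 mL
New rate:
Dose = 0.11 units/kg/hr × 91.36364 kg = 10.05 units/hr
Rate = 10.05 units/hr ÷ 1.298701 units/mL = 7.7385 mL/hr
Time remaining = 40.16474 mL ÷ 7.7385 mL/hr = 5.190249 hr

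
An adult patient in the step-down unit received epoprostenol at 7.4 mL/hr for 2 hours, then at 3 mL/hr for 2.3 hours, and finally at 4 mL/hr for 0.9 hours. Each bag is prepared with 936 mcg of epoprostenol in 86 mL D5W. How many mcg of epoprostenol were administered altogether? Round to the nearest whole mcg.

Concentration = 936 mcg ÷ 86 mL = 10.88372 mcg/mL
Stage 1: 7.4 mL/hr × 2 hr = 14.8 mL → 14.8 mL × 10.88372 mcg/mL = 161.0791 mcg
Stage 2: 3 mL/hr × 2.3 hr = 6.9 mL → 6.9 mL × 10.88372 mcg/mL = 75.09767 mcg
Stage 3: 4 mL/hr × 0.9 hr = 3.6 mL → 3.6 mL × 10.88372 mcg/mL = 39.1814 mcg
Total = 161.0791 + 75.09767 + 39.1814 = 275.3581 mcg

275 mcg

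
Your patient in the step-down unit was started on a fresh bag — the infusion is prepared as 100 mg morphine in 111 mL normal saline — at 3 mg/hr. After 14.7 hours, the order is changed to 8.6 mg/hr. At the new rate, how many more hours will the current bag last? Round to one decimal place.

6.5 hours

Initial rate:
Concentration = 100 mg ÷ 111 mL = 0.9009009 mg/mL
Rate = 3 mg/hr ÷ 0.9009009 mg/mL = 3.33 mL/hr
Volume infused so far = 3.33 mL/hr × 14.7 hr = 48.951 mL
Volume remaining = 111 − 48.951 = 62.049 mL
New rate:
Rate = 8.6 mg/hr ÷ 0.9009009 mg/mL = 9.546 mL/hr
Time remaining = 62.049 mL ÷ 9.546 mL/hr = 6.5 hr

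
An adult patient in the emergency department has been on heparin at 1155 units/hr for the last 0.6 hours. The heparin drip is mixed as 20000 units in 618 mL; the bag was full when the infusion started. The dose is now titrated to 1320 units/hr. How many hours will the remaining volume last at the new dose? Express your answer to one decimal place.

Initial rate:
Concentration = 20000 units ÷ 618 mL = 32.36246 units/mL
Rate = 1155 units/hr ÷ 32.36246 units/mL = 35.6895 mL/hr
Volume infused so far = 35.6895 mL/hr × 0.6 hr = 21.4137 mL
Volume remaining = 618 − 21.4137 = 596.5863 mL
New rate:
Rate = 1320 units/hr ÷ 32.36246 units/mL = 40.788 mL/hr
Time remaining = 596.5863 mL ÷ 40.788 mL/hr = 14.62652 hr

14.6 hours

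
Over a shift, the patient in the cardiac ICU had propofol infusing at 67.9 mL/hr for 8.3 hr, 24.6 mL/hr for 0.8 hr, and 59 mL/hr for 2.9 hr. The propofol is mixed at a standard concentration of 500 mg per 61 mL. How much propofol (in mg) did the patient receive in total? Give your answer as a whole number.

Concentration = 500 mg ÷ 61 mL = 8.196721 mg/mL
Stage 1: 67.9 mL/hr × 8.3 hr = 563.57 mL → 563.57 mL × 8.196721 mg/mL = 4619.426 mg
Stage 2: 24.6 mL/hr × 0.8 hr = 19.68 mL → 19.68 mL × 8.196721 mg/mL = 161.3115 mg
Stage 3: 59 mL/hr × 2.9 hr = 171.1 mL → 171.1 mL × 8.196721 mg/mL = 1402.459 mg
Total = 4619.426 + 161.3115 + 1402.459 = 6183.197 mg

6183 mg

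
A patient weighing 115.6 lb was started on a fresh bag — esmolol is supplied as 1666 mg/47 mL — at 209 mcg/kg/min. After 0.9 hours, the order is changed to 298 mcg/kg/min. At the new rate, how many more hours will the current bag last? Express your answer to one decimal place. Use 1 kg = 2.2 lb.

Initial rate:
Weight = 115.6 lb ÷ 2.2 lb/kg = 52.54545 kg
Dose = 209 mcg/kg/min × 52.54545 kg = 10982 mcg/min
10982 mcg/min × 60 min/hr = 658920 mcg/hr
Concentration = 1666 mg ÷ 47 mL = 35.44681 mg/mL = 35446.81 mcg/mL
Rate = 658920 mcg/hr ÷ 35446.81 mcg/mL = 18.58898 mL/hr
Volume infused so far = 18.58898 mL/hr × 0.9 hr = 16.73008 mL
Volume remaining = 47 − 16.73008 = 30.26992 mL
New rate:
Dose = 298 mcg/kg/min × 52.54545 kg = 15658.55 mcg/min
15658.55 mcg/min × 60 min/hr = 939512.7 mcg/hr
Rate = 939512.7 mcg/hr ÷ 35446.81 mcg/mL = 26.50486 mL/hr
Time remaining = 30.26992 mL ÷ 26.50486 mL/hr = 1.142052 hr

1.1 hours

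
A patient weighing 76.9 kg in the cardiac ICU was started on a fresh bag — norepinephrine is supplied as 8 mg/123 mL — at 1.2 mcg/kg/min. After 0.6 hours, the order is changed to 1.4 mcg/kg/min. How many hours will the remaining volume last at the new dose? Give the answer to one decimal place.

0.7 hours

Initial rate:
Dose = 1.2 mcg/kg/min × 76.9 kg = 92.28 mcg/min
92.28 mcg/min × 60 min/hr = 5536.8 mcg/hr
Concentration = 8 mg ÷ 123 mL = 0.06504065 mg/mL = 65.04065 mcg/mL
Rate = 5536.8 mcg/hr ÷ 65.04065 mcg/mL = 85.1283 mL/hr
Volume infused so far = 85.1283 mL/hr × 0.6 hr = 51.07698 mL
Volume remaining = 123 − 51.07698 = 71.92302 mL
New rate:
Dose = 1.4 mcg/kg/min × 76.9 kg = 107.66 mcg/min
107.66 mcg/min × 60 min/hr = 6459.6 mcg/hr
Rate = 6459.6 mcg/hr ÷ 65.04065 mcg/mL = 99.31635 mL/hr
Time remaining = 71.92302 mL ÷ 99.31635 mL/hr = 0.7241811 hr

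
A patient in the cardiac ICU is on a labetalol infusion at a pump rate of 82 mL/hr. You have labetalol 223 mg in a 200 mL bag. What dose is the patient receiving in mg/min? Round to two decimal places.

Concentration = 223 mg ÷ 200 mL = 1.115 mg/mL
Drug rate = 82 mL/hr × 1.115 mg/mL = 91.43 mg/hr
91.43 mg/hr ÷ 60 min/hr = 1.523833 mg/min

1.52 mg/min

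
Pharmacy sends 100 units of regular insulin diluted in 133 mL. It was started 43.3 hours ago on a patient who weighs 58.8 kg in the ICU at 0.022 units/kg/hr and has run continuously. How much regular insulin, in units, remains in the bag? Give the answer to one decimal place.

Dose = 0.022 units/kg/hr × 58.8 kg = 1.2936 units/hr
Concentration = 100 units ÷ 133 mL = 0.7518797 units/mL
Rate = 1.2936 units/hr ÷ 0.7518797 units/mL = 1.720488 mL/hr
Volume infused = 1.720488 mL/hr × 43.3 hr = 74.49713 mL
Volume remaining = 133 − 74.49713 = 58.50287 mL
Drug remaining = 58.50287 mL × 0.7518797 units/mL = 43.98712 units

44.0 units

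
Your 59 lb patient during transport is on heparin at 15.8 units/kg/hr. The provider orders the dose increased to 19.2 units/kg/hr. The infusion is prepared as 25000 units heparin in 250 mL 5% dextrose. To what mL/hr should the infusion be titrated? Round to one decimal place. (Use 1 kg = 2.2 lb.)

5.1 mL/hr

Weight = 59 lb ÷ 2.2 lb/kg = 26.81818 kg
Dose = 19.2 units/kg/hr × 26.81818 kg = 514.9091 units/hr
Concentration = 25000 units ÷ 250 mL = 100 units/mL
Rate = 514.9091 units/hr ÷ 100 units/mL = 5.149091 mL/hr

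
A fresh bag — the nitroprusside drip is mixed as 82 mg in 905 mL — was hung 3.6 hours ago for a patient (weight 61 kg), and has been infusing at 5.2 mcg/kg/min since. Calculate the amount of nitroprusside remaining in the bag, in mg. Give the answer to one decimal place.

Dose = 5.2 mcg/kg/min × 61 kg = 317.2 mcg/min
317.2 mcg/min × 60 min/hr = 19032 mcg/hr
Concentration = 82 mg ÷ 905 mL = 0.09060773 mg/mL = 90.60773 mcg/mL
Rate = 19032 mcg/hr ÷ 90.60773 mcg/mL = 210.0483 mL/hr
Volume infused = 210.0483 mL/hr × 3.6 hr = 756.1739 mL
Volume remaining = 905 − 756.1739 = 148.8261 mL
Drug remaining = 148.8261 mL × 90.60773 mcg/mL = 13484.8 mcg = 13.4848 mg

13.5 mg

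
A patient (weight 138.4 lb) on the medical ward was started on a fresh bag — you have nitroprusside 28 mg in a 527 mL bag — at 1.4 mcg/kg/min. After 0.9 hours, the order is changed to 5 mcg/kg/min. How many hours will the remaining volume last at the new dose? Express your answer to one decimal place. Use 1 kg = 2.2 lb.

Initial rate:
Weight = 138.4 lb ÷ 2.2 lb/kg = 62.90909 kg
Dose = 1.4 mcg/kg/min × 62.90909 kg = 88.07273 mcg/min
88.07273 mcg/min × 60 min/hr = 5284.364 mcg/hr
Concentration = 28 mg ÷ 527 mL = 0.05313093 mg/mL = 53.13093 mcg/mL
Rate = 5284.364 mcg/hr ÷ 53.13093 mcg/mL = 99.45927 mL/hr
Volume infused so far = 99.45927 mL/hr × 0.9 hr = 89.51335 mL
Volume remaining = 527 − 89.51335 = 437.4867 mL
New rate:
Dose = 5 mcg/kg/min × 62.90909 kg = 314.5455 mcg/min
314.5455 mcg/min × 60 min/hr = 18872.73 mcg/hr
Rate = 18872.73 mcg/hr ÷ 53.13093 mcg/mL = 355.2117 mL/hr
Time remaining = 437.4867 mL ÷ 355.2117 mL/hr = 1.231622 hr

1.2 hours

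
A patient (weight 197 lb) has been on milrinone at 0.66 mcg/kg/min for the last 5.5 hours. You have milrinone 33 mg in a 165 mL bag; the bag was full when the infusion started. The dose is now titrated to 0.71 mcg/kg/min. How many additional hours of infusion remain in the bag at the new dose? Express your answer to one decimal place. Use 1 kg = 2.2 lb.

Initial rate:
Weight = 197 lb ÷ 2.2 lb/kg = 89.54545 kg
Dose = 0.66 mcg/kg/min × 89.54545 kg = 59.1 mcg/min
59.1 mcg/min × 60 min/hr = 3546 mcg/hr
Concentration = 33 mg ÷ 165 mL = 0.2 mg/mL = 200 mcg/mL
Rate = 3546 mcg/hr ÷ 200 mcg/mL = 17.73 mL/hr
Volume infused so far = 17.73 mL/hr × 5.5 hr = 97.515 mL
Volume remaining = 165 − 97.515 = 67.485 mL
New rate:
Dose = 0.71 mcg/kg/min × 89.54545 kg = 63.57727 mcg/min
63.57727 mcg/min × 60 min/hr = 3814.636 mcg/hr
Rate = 3814.636 mcg/hr ÷ 200 mcg/mL = 19.07318 mL/hr
Time remaining = 67.485 mL ÷ 19.07318 mL/hr = 3.538214 hr

3.5 hours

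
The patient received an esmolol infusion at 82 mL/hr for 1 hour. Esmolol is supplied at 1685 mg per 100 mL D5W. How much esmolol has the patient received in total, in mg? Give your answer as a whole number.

1382 mg

Concentration = 1685 mg ÷ 100 mL = 16.85 mg/mL = 16850 mcg/mL
Drug rate = 82 mL/hr × 16850 mcg/mL = 1381700 mcg/hr
Total = 1381700 mcg/hr × 1 hr = 1381700 mcg = 1381.7 mg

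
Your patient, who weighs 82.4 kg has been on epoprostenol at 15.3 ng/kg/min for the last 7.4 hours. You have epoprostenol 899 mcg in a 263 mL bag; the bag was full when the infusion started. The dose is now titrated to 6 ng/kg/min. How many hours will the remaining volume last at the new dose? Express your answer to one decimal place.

11.4 hours

Initial rate:
Dose = 15.3 ng/kg/min × 82.4 kg = 1260.72 ng/min
1260.72 ng/min × 60 min/hr = 75643.2 ng/hr
Concentration = 899 mcg ÷ 263 mL = 3.418251 mcg/mL = 3418.251 ng/mL
Rate = 75643.2 ng/hr ÷ 3418.251 ng/mL = 22.12921 mL/hr
Volume infused so far = 22.12921 mL/hr × 7.4 hr = 163.7562 mL
Volume remaining = 263 − 163.7562 = 99.24383 mL
New rate:
Dose = 6 ng/kg/min × 82.4 kg = 494.4 ng/min
494.4 ng/min × 60 min/hr = 29664 ng/hr
Rate = 29664 ng/hr ÷ 3418.251 ng/mL = 8.678122 mL/hr
Time remaining = 99.24383 mL ÷ 8.678122 mL/hr = 11.43609 hr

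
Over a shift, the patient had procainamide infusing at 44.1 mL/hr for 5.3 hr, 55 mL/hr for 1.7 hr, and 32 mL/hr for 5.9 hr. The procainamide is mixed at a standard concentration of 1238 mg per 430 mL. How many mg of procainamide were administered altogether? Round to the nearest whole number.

Concentration = 1238 mg ÷ 430 mL = 2.87907 mg/mL
Stage 1: 44.1 mL/hr × 5.3 hr = 233.73 mL → 233.73 mL × 2.87907 mg/mL = 672.925 mg
Stage 2: 55 mL/hr × 1.7 hr = 93.5 mL → 93.5 mL × 2.87907 mg/mL = 269.193 mg
Stage 3: 32 mL/hr × 5.9 hr = 188.8 mL → 188.8 mL × 2.87907 mg/mL = 543.5684 mg
Total = 672.925 + 269.193 + 543.5684 = 1485.686 mg

1486 mg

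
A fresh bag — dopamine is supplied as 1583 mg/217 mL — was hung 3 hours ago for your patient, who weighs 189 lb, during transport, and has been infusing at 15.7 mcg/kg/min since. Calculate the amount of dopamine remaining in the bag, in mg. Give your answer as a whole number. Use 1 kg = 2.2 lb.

Weight = 189 lb ÷ 2.2 lb/kg = 85.90909 kg
Dose = 15.7 mcg/kg/min × 85.90909 kg = 1348.773 mcg/min
1348.773 mcg/min × 60 min/hr = 80926.36 mcg/hr
Concentration = 1583 mg ÷ 217 mL = 7.294931 mg/mL = 7294.931 mcg/mL
Rate = 80926.36 mcg/hr ÷ 7294.931 mcg/mL = 11.09351 mL/hr
Volume infused = 11.09351 mL/hr × 3 hr = 33.28052 mL
Volume remaining = 217 − 33.28052 = 183.7195 mL
Drug remaining = 183.7195 mL × 7294.931 mcg/mL = 1340221 mcg = 1340.221 mg

1340 mg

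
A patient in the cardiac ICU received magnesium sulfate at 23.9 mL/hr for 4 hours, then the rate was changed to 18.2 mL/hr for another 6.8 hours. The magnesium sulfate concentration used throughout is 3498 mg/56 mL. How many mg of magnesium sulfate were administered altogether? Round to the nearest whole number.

13702 mg

Concentration = 3498 mg ÷ 56 mL = 62.46429 mg/mL
Stage 1: 23.9 mL/hr × 4 hr = 95.6 mL → 95.6 mL × 62.46429 mg/mL = 5971.586 mg
Stage 2: 18.2 mL/hr × 6.8 hr = 123.76 mL → 123.76 mL × 62.46429 mg/mL = 7730.58 mg
Total = 5971.586 + 7730.58 = 13702.17 mg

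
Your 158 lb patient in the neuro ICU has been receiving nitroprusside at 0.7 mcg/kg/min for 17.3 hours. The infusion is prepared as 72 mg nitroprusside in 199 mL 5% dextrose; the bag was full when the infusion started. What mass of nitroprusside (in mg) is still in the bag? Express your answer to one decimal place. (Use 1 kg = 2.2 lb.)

19.8 mg

Weight = 158 lb ÷ 2.2 lb/kg = 71.81818 kg
Dose = 0.7 mcg/kg/min × 71.81818 kg = 50.27273 mcg/min
50.27273 mcg/min × 60 min/hr = 3016.364 mcg/hr
Concentration = 72 mg ÷ 199 mL = 0.361809 mg/mL = 361.809 mcg/mL
Rate = 3016.364 mcg/hr ÷ 361.809 mcg/mL = 8.336894 mL/hr
Volume infused = 8.336894 mL/hr × 17.3 hr = 144.2283 mL
Volume remaining = 199 − 144.2283 = 54.77173 mL
Drug remaining = 54.77173 mL × 361.809 mcg/mL = 19816.91 mcg = 19.81691 mg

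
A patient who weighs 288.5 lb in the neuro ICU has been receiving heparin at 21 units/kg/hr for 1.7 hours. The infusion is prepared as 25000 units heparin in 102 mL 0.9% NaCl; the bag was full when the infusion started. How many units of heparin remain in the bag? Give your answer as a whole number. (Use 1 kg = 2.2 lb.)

Weight = 288.5 lb ÷ 2.2 lb/kg = 131.1364 kg
Dose = 21 units/kg/hr × 131.1364 kg = 2753.864 units/hr
Concentration = 25000 units ÷ 102 mL = 245.098 units/mL
Rate = 2753.864 units/hr ÷ 245.098 units/mL = 11.23576 mL/hr
Volume infused = 11.23576 mL/hr × 1.7 hr = 19.1008 mL
Volume remaining = 102 − 19.1008 = 82.8992 mL
Drug remaining = 82.8992 mL × 245.098 units/mL = 20318.43 units

20318 units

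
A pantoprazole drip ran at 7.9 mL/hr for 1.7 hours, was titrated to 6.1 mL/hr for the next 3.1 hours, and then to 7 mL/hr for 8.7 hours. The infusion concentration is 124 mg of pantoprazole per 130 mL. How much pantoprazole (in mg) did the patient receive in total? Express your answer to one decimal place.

Concentration = 124 mg ÷ 130 mL = 0.9538462 mg/mL
Stage 1: 7.9 mL/hr × 1.7 hr = 13.43 mL → 13.43 mL × 0.9538462 mg/mL = 12.81015 mg
Stage 2: 6.1 mL/hr × 3.1 hr = 18.91 mL → 18.91 mL × 0.9538462 mg/mL = 18.03723 mg
Stage 3: 7 mL/hr × 8.7 hr = 60.9 mL → 60.9 mL × 0.9538462 mg/mL = 58.08923 mg
Total = 12.81015 + 18.03723 + 58.08923 = 88.93662 mg

88.9 mg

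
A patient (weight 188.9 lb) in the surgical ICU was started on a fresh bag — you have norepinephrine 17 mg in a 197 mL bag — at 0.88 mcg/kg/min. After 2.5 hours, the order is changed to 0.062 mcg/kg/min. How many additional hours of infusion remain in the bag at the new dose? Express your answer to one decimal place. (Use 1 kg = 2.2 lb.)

17.7 hours

Initial rate:
Weight = 188.9 lb ÷ 2.2 lb/kg = 85.86364 kg
Dose = 0.88 mcg/kg/min × 85.86364 kg = 75.56 mcg/min
75.56 mcg/min × 60 min/hr = 4533.6 mcg/hr
Concentration = 17 mg ÷ 197 mL = 0.08629442 mg/mL = 86.29442 mcg/mL
Rate = 4533.6 mcg/hr ÷ 86.29442 mcg/mL = 52.53642 mL/hr
Volume infused so far = 52.53642 mL/hr × 2.5 hr = 131.3411 mL
Volume remaining = 197 − 131.3411 = 65.65894 mL
New rate:
Dose = 0.062 mcg/kg/min × 85.86364 kg = 5.323545 mcg/min
5.323545 mcg/min × 60 min/hr = 319.4127 mcg/hr
Rate = 319.4127 mcg/hr ÷ 86.29442 mcg/mL = 3.70143 mL/hr
Time remaining = 65.65894 mL ÷ 3.70143 mL/hr = 17.7388 hr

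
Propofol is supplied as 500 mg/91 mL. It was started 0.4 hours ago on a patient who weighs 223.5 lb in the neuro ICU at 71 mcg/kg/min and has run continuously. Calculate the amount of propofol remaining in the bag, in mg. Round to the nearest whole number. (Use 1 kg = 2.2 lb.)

Weight = 223.5 lb ÷ 2.2 lb/kg = 101.5909 kg
Dose = 71 mcg/kg/min × 101.5909 kg = 7212.955 mcg/min
7212.955 mcg/min × 60 min/hr = 432777.3 mcg/hr
Concentration = 500 mg ÷ 91 mL = 5.494505 mg/mL = 5494.505 mcg/mL
Rate = 432777.3 mcg/hr ÷ 5494.505 mcg/mL = 78.76546 mL/hr
Volume infused = 78.76546 mL/hr × 0.4 hr = 31.50619 mL
Volume remaining = 91 − 31.50619 = 59.49381 mL
Drug remaining = 59.49381 mL × 5494.505 mcg/mL = 326889.1 mcg = 326.8891 mg

327 mg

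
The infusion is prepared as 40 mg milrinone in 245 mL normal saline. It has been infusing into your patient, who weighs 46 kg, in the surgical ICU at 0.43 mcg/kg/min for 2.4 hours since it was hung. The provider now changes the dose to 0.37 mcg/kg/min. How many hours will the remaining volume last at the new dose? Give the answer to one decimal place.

36.4 hours

Initial rate:
Dose = 0.43 mcg/kg/min × 46 kg = 19.78 mcg/min
19.78 mcg/min × 60 min/hr = 1186.8 mcg/hr
Concentration = 40 mg ÷ 245 mL = 0.1632653 mg/mL = 163.2653 mcg/mL
Rate = 1186.8 mcg/hr ÷ 163.2653 mcg/mL = 7.26915 mL/hr
Volume infused so far = 7.26915 mL/hr × 2.4 hr = 17.44596 mL
Volume remaining = 245 − 17.44596 = 227.554 mL
New rate:
Dose = 0.37 mcg/kg/min × 46 kg = 17.02 mcg/min
17.02 mcg/min × 60 min/hr = 1021.2 mcg/hr
Rate = 1021.2 mcg/hr ÷ 163.2653 mcg/mL = 6.25485 mL/hr
Time remaining = 227.554 mL ÷ 6.25485 mL/hr = 36.38042 hr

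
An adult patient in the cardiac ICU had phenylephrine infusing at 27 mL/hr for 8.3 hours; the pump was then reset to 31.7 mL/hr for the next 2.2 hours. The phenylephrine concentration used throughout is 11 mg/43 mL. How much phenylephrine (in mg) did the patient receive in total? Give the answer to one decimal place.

Concentration = 11 mg ÷ 43 mL = 0.255814 mg/mL
Stage 1: 27 mL/hr × 8.3 hr = 224.1 mL → 224.1 mL × 0.255814 mg/mL = 57.32791 mg
Stage 2: 31.7 mL/hr × 2.2 hr = 69.74 mL → 69.74 mL × 0.255814 mg/mL = 17.84047 mg
Total = 57.32791 + 17.84047 = 75.16837 mg

75.2 mg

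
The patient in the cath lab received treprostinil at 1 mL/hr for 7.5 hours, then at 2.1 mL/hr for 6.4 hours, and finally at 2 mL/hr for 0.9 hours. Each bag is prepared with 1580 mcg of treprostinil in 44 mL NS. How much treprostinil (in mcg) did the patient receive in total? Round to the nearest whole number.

817 mcg

Concentration = 1580 mcg ÷ 44 mL = 35.90909 mcg/mL
Stage 1: 1 mL/hr × 7.5 hr = 7.5 mL → 7.5 mL × 35.90909 mcg/mL = 269.3182 mcg
Stage 2: 2.1 mL/hr × 6.4 hr = 13.44 mL → 13.44 mL × 35.90909 mcg/mL = 482.6182 mcg
Stage 3: 2 mL/hr × 0.9 hr = 1.8 mL → 1.8 mL × 35.90909 mcg/mL = 64.63636 mcg
Total = 269.3182 + 482.6182 + 64.63636 = 816.5727 mcg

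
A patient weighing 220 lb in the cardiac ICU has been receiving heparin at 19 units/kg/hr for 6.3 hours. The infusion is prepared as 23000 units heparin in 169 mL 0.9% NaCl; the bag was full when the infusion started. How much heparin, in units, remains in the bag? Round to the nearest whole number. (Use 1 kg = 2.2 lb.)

Weight = 220 lb ÷ 2.2 lb/kg = 100 kg
Dose = 19 units/kg/hr × 100 kg = 1900 units/hr
Concentration = 23000 units ÷ 169 mL = 136.0947 units/mL
Rate = 1900 units/hr ÷ 136.0947 units/mL = 13.96087 mL/hr
Volume infused = 13.96087 mL/hr × 6.3 hr = 87.95348 mL
Volume remaining = 169 − 87.95348 = 81.04652 mL
Drug remaining = 81.04652 mL × 136.0947 units/mL = 11030 units

11030 units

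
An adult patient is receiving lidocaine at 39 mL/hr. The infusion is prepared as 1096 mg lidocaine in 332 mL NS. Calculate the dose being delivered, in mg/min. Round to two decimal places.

Concentration = 1096 mg ÷ 332 mL = 3.301205 mg/mL
Drug rate = 39 mL/hr × 3.301205 mg/mL = 128.747 mg/hr
128.747 mg/hr ÷ 60 min/hr = 2.145783 mg/min

2.15 mg/min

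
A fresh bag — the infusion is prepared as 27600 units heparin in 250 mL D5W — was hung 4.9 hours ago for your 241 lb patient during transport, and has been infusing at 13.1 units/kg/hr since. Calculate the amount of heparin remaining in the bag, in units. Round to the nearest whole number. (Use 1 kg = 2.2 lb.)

20568 units

Weight = 241 lb ÷ 2.2 lb/kg = 109.5455 kg
Dose = 13.1 units/kg/hr × 109.5455 kg = 1435.045 units/hr
Concentration = 27600 units ÷ 250 mL = 110.4 units/mL
Rate = 1435.045 units/hr ÷ 110.4 units/mL = 12.9986 mL/hr
Volume infused = 12.9986 mL/hr × 4.9 hr = 63.69314 mL
Volume remaining = 250 − 63.69314 = 186.3069 mL
Drug remaining = 186.3069 mL × 110.4 units/mL = 20568.28 units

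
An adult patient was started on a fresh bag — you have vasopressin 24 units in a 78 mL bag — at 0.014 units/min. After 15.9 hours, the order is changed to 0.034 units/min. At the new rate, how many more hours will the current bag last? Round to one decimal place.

5.2 hours

Initial rate:
0.014 units/min × 60 min/hr = 0.84 units/hr
Concentration = 24 units ÷ 78 mL = 0.3076923 units/mL
Rate = 0.84 units/hr ÷ 0.3076923 units/mL = 2.73 mL/hr
Volume infused so far = 2.73 mL/hr × 15.9 hr = 43.407 mL
Volume remaining = 78 − 43.407 = 34.593 mL
New rate:
0.034 units/min × 60 min/hr = 2.04 units/hr
Rate = 2.04 units/hr ÷ 0.3076923 units/mL = 6.63 mL/hr
Time remaining = 34.593 mL ÷ 6.63 mL/hr = 5.217647 hr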